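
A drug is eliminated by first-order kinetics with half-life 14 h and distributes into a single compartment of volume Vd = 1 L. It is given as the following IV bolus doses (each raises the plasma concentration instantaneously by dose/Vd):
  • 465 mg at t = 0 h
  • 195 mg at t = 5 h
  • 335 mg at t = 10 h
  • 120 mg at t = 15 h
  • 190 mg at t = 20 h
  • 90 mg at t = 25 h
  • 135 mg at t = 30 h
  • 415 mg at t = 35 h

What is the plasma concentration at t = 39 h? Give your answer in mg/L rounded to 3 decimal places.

k = ln 2 / 14 = 0.04951 per h
Dose 1 (465 mg at t=0 h): 465·exp(−0.04951·39) = 67.433 mg/L
Dose 2 (195 mg at t=5 h): 195·exp(−0.04951·34) = 36.221 mg/L
Dose 3 (335 mg at t=10 h): 335·exp(−0.04951·29) = 79.704 mg/L
Dose 4 (120 mg at t=15 h): 120·exp(−0.04951·24) = 36.570 mg/L
Dose 5 (190 mg at t=20 h): 190·exp(−0.04951·19) = 74.167 mg/L
Dose 6 (90 mg at t=25 h): 90·exp(−0.04951·14) = 45.000 mg/L
Dose 7 (135 mg at t=30 h): 135·exp(−0.04951·9) = 86.460 mg/L
Dose 8 (415 mg at t=35 h): 415·exp(−0.04951·4) = 340.439 mg/L
C(39) = 67.433 + 36.221 + 79.704 + 36.570 + 74.167 + 45.000 + 86.460 + 340.439 = 765.995 mg/L

765.995 mg/L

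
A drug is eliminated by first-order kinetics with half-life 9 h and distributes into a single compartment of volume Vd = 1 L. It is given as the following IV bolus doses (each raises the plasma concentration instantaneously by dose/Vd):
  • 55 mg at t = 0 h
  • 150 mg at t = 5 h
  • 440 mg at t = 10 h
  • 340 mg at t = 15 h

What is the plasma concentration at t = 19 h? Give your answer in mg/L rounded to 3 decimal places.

k = ln 2 / 9 = 0.07702 per h
Dose 1 (55 mg at t=0 h): 55·exp(−0.07702·19) = 12.731 mg/L
Dose 2 (150 mg at t=5 h): 150·exp(−0.07702·14) = 51.030 mg/L
Dose 3 (440 mg at t=10 h): 440·exp(−0.07702·9) = 220.000 mg/L
Dose 4 (340 mg at t=15 h): 340·exp(−0.07702·4) = 249.855 mg/L
C(19) = 12.731 + 51.030 + 220.000 + 249.855 = 533.615 mg/L

533.615 mg/L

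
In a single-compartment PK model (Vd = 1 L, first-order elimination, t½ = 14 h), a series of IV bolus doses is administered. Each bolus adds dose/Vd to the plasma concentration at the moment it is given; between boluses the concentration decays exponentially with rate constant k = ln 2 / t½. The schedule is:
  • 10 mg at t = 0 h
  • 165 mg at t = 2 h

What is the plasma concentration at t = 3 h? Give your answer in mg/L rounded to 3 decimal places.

k = ln 2 / 14 = 0.04951 per h
Dose 1 (10 mg at t=0 h): 10·exp(−0.04951·3) = 8.620 mg/L
Dose 2 (165 mg at t=2 h): 165·exp(−0.04951·1) = 157.030 mg/L
C(3) = 8.620 + 157.030 = 165.649 mg/L

165.649 mg/L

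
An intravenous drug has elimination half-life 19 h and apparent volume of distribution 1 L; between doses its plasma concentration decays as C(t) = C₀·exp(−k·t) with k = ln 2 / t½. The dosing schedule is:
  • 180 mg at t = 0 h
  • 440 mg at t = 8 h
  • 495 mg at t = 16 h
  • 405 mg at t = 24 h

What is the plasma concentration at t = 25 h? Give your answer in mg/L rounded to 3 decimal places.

1055.911 mg/L

k = ln 2 / 19 = 0.03648 per h
Dose 1 (180 mg at t=0 h): 180·exp(−0.03648·25) = 72.307 mg/L
Dose 2 (440 mg at t=8 h): 440·exp(−0.03648·17) = 236.652 mg/L
Dose 3 (495 mg at t=16 h): 495·exp(−0.03648·9) = 356.461 mg/L
Dose 4 (405 mg at t=24 h): 405·exp(−0.03648·1) = 390.491 mg/L
C(25) = 72.307 + 236.652 + 356.461 + 390.491 = 1055.911 mg/L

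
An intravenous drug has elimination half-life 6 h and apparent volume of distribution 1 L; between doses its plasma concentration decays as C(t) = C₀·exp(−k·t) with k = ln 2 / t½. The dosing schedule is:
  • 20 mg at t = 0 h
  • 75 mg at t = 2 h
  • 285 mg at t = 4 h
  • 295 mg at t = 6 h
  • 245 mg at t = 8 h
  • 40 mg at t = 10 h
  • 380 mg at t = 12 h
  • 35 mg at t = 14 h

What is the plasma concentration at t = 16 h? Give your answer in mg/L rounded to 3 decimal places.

k = ln 2 / 6 = 0.11552 per h
Dose 1 (20 mg at t=0 h): 20·exp(−0.11552·16) = 3.150 mg/L
Dose 2 (75 mg at t=2 h): 75·exp(−0.11552·14) = 14.882 mg/L
Dose 3 (285 mg at t=4 h): 285·exp(−0.11552·12) = 71.250 mg/L
Dose 4 (295 mg at t=6 h): 295·exp(−0.11552·10) = 92.919 mg/L
Dose 5 (245 mg at t=8 h): 245·exp(−0.11552·8) = 97.228 mg/L
Dose 6 (40 mg at t=10 h): 40·exp(−0.11552·6) = 20.000 mg/L
Dose 7 (380 mg at t=12 h): 380·exp(−0.11552·4) = 239.385 mg/L
Dose 8 (35 mg at t=14 h): 35·exp(−0.11552·2) = 27.780 mg/L
C(16) = 3.150 + 14.882 + 71.250 + 92.919 + 97.228 + 20.000 + 239.385 + 27.780 = 566.594 mg/L

566.594 mg/L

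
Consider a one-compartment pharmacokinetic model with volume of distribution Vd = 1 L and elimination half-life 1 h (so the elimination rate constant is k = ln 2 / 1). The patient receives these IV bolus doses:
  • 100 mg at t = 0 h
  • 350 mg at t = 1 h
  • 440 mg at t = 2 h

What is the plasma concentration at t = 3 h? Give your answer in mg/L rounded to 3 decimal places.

320.000 mg/L

k = ln 2 / 1 = 0.69315 per h
Dose 1 (100 mg at t=0 h): 100·exp(−0.69315·3) = 12.500 mg/L
Dose 2 (350 mg at t=1 h): 350·exp(−0.69315·2) = 87.500 mg/L
Dose 3 (440 mg at t=2 h): 440·exp(−0.69315·1) = 220.000 mg/L
C(3) = 12.500 + 87.500 + 220.000 = 320.000 mg/L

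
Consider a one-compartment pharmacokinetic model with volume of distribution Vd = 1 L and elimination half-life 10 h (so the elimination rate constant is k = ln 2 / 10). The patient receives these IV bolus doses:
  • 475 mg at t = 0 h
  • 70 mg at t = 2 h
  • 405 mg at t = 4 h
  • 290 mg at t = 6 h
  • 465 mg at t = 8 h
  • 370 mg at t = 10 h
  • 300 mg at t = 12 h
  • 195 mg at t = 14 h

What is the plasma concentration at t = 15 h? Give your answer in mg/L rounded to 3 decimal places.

k = ln 2 / 10 = 0.06931 per h
Dose 1 (475 mg at t=0 h): 475·exp(−0.06931·15) = 167.938 mg/L
Dose 2 (70 mg at t=2 h): 70·exp(−0.06931·13) = 28.429 mg/L
Dose 3 (405 mg at t=4 h): 405·exp(−0.06931·11) = 188.939 mg/L
Dose 4 (290 mg at t=6 h): 290·exp(−0.06931·9) = 155.407 mg/L
Dose 5 (465 mg at t=8 h): 465·exp(−0.06931·7) = 286.241 mg/L
Dose 6 (370 mg at t=10 h): 370·exp(−0.06931·5) = 261.630 mg/L
Dose 7 (300 mg at t=12 h): 300·exp(−0.06931·3) = 243.676 mg/L
Dose 8 (195 mg at t=14 h): 195·exp(−0.06931·1) = 181.941 mg/L
C(15) = 167.938 + 28.429 + 188.939 + 155.407 + 286.241 + 261.630 + 243.676 + 181.941 = 1514.201 mg/L

1514.201 mg/L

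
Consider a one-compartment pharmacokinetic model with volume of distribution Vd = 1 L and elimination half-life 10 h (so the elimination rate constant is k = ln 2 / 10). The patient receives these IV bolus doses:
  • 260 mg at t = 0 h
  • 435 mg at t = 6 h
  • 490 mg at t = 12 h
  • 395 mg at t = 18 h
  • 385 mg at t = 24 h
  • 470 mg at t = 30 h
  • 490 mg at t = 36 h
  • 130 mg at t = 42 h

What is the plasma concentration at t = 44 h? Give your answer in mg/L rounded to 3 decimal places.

830.967 mg/L

k = ln 2 / 10 = 0.06931 per h
Dose 1 (260 mg at t=0 h): 260·exp(−0.06931·44) = 12.315 mg/L
Dose 2 (435 mg at t=6 h): 435·exp(−0.06931·38) = 31.230 mg/L
Dose 3 (490 mg at t=12 h): 490·exp(−0.06931·32) = 53.321 mg/L
Dose 4 (395 mg at t=18 h): 395·exp(−0.06931·26) = 65.151 mg/L
Dose 5 (385 mg at t=24 h): 385·exp(−0.06931·20) = 96.250 mg/L
Dose 6 (470 mg at t=30 h): 470·exp(−0.06931·14) = 178.097 mg/L
Dose 7 (490 mg at t=36 h): 490·exp(−0.06931·8) = 281.431 mg/L
Dose 8 (130 mg at t=42 h): 130·exp(−0.06931·2) = 113.172 mg/L
C(44) = 12.315 + 31.230 + 53.321 + 65.151 + 96.250 + 178.097 + 281.431 + 113.172 = 830.967 mg/L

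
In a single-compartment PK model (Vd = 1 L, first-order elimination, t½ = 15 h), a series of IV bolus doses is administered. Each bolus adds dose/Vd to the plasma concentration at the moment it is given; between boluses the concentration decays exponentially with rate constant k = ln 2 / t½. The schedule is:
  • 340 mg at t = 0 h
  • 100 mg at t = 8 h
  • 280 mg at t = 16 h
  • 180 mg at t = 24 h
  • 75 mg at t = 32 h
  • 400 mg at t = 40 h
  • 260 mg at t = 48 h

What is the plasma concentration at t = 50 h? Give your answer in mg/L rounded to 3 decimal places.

k = ln 2 / 15 = 0.04621 per h
Dose 1 (340 mg at t=0 h): 340·exp(−0.04621·50) = 33.732 mg/L
Dose 2 (100 mg at t=8 h): 100·exp(−0.04621·42) = 14.359 mg/L
Dose 3 (280 mg at t=16 h): 280·exp(−0.04621·34) = 58.187 mg/L
Dose 4 (180 mg at t=24 h): 180·exp(−0.04621·26) = 54.136 mg/L
Dose 5 (75 mg at t=32 h): 75·exp(−0.04621·18) = 32.646 mg/L
Dose 6 (400 mg at t=40 h): 400·exp(−0.04621·10) = 251.984 mg/L
Dose 7 (260 mg at t=48 h): 260·exp(−0.04621·2) = 237.048 mg/L
C(50) = 33.732 + 14.359 + 58.187 + 54.136 + 32.646 + 251.984 + 237.048 = 682.091 mg/L

682.091 mg/L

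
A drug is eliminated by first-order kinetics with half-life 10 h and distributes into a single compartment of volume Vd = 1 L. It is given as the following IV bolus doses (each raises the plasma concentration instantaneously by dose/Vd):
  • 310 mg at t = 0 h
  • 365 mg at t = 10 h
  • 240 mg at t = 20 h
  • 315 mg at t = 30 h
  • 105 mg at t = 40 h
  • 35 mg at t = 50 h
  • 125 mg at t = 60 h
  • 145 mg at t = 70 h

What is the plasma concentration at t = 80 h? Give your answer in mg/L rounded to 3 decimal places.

k = ln 2 / 10 = 0.06931 per h
Dose 1 (310 mg at t=0 h): 310·exp(−0.06931·80) = 1.211 mg/L
Dose 2 (365 mg at t=10 h): 365·exp(−0.06931·70) = 2.852 mg/L
Dose 3 (240 mg at t=20 h): 240·exp(−0.06931·60) = 3.750 mg/L
Dose 4 (315 mg at t=30 h): 315·exp(−0.06931·50) = 9.844 mg/L
Dose 5 (105 mg at t=40 h): 105·exp(−0.06931·40) = 6.562 mg/L
Dose 6 (35 mg at t=50 h): 35·exp(−0.06931·30) = 4.375 mg/L
Dose 7 (125 mg at t=60 h): 125·exp(−0.06931·20) = 31.250 mg/L
Dose 8 (145 mg at t=70 h): 145·exp(−0.06931·10) = 72.500 mg/L
C(80) = 1.211 + 2.852 + 3.750 + 9.844 + 6.562 + 4.375 + 31.250 + 72.500 = 132.344 mg/L

132.344 mg/L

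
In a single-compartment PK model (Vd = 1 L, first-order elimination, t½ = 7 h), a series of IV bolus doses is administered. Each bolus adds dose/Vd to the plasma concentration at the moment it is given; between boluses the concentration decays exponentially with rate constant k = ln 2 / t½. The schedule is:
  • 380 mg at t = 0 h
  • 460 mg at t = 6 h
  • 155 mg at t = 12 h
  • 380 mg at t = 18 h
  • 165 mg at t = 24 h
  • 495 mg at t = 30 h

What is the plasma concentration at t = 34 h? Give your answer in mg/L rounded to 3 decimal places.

531.749 mg/L

k = ln 2 / 7 = 0.09902 per h
Dose 1 (380 mg at t=0 h): 380·exp(−0.09902·34) = 13.111 mg/L
Dose 2 (460 mg at t=6 h): 460·exp(−0.09902·28) = 28.750 mg/L
Dose 3 (155 mg at t=12 h): 155·exp(−0.09902·22) = 17.548 mg/L
Dose 4 (380 mg at t=18 h): 380·exp(−0.09902·16) = 77.932 mg/L
Dose 5 (165 mg at t=24 h): 165·exp(−0.09902·10) = 61.297 mg/L
Dose 6 (495 mg at t=30 h): 495·exp(−0.09902·4) = 333.110 mg/L
C(34) = 13.111 + 28.750 + 17.548 + 77.932 + 61.297 + 333.110 = 531.749 mg/L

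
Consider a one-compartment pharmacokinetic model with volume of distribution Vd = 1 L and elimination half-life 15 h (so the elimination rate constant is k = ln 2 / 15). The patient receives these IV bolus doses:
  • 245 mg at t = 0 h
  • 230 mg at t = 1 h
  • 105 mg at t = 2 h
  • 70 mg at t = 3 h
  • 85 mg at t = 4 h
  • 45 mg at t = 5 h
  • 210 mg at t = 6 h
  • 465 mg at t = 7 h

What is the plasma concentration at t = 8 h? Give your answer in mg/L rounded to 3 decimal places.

1216.148 mg/L

k = ln 2 / 15 = 0.04621 per h
Dose 1 (245 mg at t=0 h): 245·exp(−0.04621·8) = 169.284 mg/L
Dose 2 (230 mg at t=1 h): 230·exp(−0.04621·7) = 166.436 mg/L
Dose 3 (105 mg at t=2 h): 105·exp(−0.04621·6) = 79.575 mg/L
Dose 4 (70 mg at t=3 h): 70·exp(−0.04621·5) = 55.559 mg/L
Dose 5 (85 mg at t=4 h): 85·exp(−0.04621·4) = 70.655 mg/L
Dose 6 (45 mg at t=5 h): 45·exp(−0.04621·3) = 39.175 mg/L
Dose 7 (210 mg at t=6 h): 210·exp(−0.04621·2) = 191.462 mg/L
Dose 8 (465 mg at t=7 h): 465·exp(−0.04621·1) = 444.001 mg/L
C(8) = 169.284 + 166.436 + 79.575 + 55.559 + 70.655 + 39.175 + 191.462 + 444.001 = 1216.148 mg/L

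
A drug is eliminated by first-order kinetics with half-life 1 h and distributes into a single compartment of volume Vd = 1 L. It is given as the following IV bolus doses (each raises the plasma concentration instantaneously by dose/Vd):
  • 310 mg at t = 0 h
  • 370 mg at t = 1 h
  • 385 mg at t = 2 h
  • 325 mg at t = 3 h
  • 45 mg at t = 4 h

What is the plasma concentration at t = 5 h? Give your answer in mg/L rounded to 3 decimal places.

k = ln 2 / 1 = 0.69315 per h
Dose 1 (310 mg at t=0 h): 310·exp(−0.69315·5) = 9.688 mg/L
Dose 2 (370 mg at t=1 h): 370·exp(−0.69315·4) = 23.125 mg/L
Dose 3 (385 mg at t=2 h): 385·exp(−0.69315·3) = 48.125 mg/L
Dose 4 (325 mg at t=3 h): 325·exp(−0.69315·2) = 81.250 mg/L
Dose 5 (45 mg at t=4 h): 45·exp(−0.69315·1) = 22.500 mg/L
C(5) = 9.688 + 23.125 + 48.125 + 81.250 + 22.500 = 184.688 mg/L

184.688 mg/L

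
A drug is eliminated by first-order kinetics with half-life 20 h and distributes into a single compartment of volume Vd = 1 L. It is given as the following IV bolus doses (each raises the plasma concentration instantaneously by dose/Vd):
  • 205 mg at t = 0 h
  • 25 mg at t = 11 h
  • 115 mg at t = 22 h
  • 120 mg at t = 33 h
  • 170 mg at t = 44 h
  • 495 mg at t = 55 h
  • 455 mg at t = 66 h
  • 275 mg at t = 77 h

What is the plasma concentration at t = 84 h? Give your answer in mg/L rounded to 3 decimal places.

730.318 mg/L

k = ln 2 / 20 = 0.03466 per h
Dose 1 (205 mg at t=0 h): 205·exp(−0.03466·84) = 11.154 mg/L
Dose 2 (25 mg at t=11 h): 25·exp(−0.03466·73) = 1.992 mg/L
Dose 3 (115 mg at t=22 h): 115·exp(−0.03466·62) = 13.412 mg/L
Dose 4 (120 mg at t=33 h): 120·exp(−0.03466·51) = 20.491 mg/L
Dose 5 (170 mg at t=44 h): 170·exp(−0.03466·40) = 42.500 mg/L
Dose 6 (495 mg at t=55 h): 495·exp(−0.03466·29) = 181.181 mg/L
Dose 7 (455 mg at t=66 h): 455·exp(−0.03466·18) = 243.828 mg/L
Dose 8 (275 mg at t=77 h): 275·exp(−0.03466·7) = 215.761 mg/L
C(84) = 11.154 + 1.992 + 13.412 + 20.491 + 42.500 + 181.181 + 243.828 + 215.761 = 730.318 mg/L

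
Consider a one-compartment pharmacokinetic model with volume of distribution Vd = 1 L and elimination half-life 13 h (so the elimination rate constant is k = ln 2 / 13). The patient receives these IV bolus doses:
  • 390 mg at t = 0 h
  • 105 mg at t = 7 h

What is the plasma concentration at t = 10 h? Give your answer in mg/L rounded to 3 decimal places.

318.304 mg/L

k = ln 2 / 13 = 0.05332 per h
Dose 1 (390 mg at t=0 h): 390·exp(−0.05332·10) = 228.825 mg/L
Dose 2 (105 mg at t=7 h): 105·exp(−0.05332·3) = 89.479 mg/L
C(10) = 228.825 + 89.479 = 318.304 mg/L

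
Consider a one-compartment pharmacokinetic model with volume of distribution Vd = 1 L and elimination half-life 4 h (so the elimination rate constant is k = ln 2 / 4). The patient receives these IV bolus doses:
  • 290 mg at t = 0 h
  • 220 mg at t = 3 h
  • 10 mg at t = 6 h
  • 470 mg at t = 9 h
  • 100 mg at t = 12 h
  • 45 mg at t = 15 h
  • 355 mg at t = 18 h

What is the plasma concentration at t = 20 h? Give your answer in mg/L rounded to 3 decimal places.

386.318 mg/L

k = ln 2 / 4 = 0.17329 per h
Dose 1 (290 mg at t=0 h): 290·exp(−0.17329·20) = 9.062 mg/L
Dose 2 (220 mg at t=3 h): 220·exp(−0.17329·17) = 11.562 mg/L
Dose 3 (10 mg at t=6 h): 10·exp(−0.17329·14) = 0.884 mg/L
Dose 4 (470 mg at t=9 h): 470·exp(−0.17329·11) = 69.866 mg/L
Dose 5 (100 mg at t=12 h): 100·exp(−0.17329·8) = 25.000 mg/L
Dose 6 (45 mg at t=15 h): 45·exp(−0.17329·5) = 18.920 mg/L
Dose 7 (355 mg at t=18 h): 355·exp(−0.17329·2) = 251.023 mg/L
C(20) = 9.062 + 11.562 + 0.884 + 69.866 + 25.000 + 18.920 + 251.023 = 386.318 mg/L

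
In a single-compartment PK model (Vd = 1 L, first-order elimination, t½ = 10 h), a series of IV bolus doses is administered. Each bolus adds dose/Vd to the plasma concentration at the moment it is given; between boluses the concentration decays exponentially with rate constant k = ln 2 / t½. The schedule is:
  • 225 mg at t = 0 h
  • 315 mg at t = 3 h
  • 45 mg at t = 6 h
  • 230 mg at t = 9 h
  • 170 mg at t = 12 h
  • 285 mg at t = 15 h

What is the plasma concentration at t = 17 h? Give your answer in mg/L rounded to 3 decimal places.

k = ln 2 / 10 = 0.06931 per h
Dose 1 (225 mg at t=0 h): 225·exp(−0.06931·17) = 69.252 mg/L
Dose 2 (315 mg at t=3 h): 315·exp(−0.06931·14) = 119.363 mg/L
Dose 3 (45 mg at t=6 h): 45·exp(−0.06931·11) = 20.993 mg/L
Dose 4 (230 mg at t=9 h): 230·exp(−0.06931·8) = 132.100 mg/L
Dose 5 (170 mg at t=12 h): 170·exp(−0.06931·5) = 120.208 mg/L
Dose 6 (285 mg at t=15 h): 285·exp(−0.06931·2) = 248.107 mg/L
C(17) = 69.252 + 119.363 + 20.993 + 132.100 + 120.208 + 248.107 = 710.023 mg/L

710.023 mg/L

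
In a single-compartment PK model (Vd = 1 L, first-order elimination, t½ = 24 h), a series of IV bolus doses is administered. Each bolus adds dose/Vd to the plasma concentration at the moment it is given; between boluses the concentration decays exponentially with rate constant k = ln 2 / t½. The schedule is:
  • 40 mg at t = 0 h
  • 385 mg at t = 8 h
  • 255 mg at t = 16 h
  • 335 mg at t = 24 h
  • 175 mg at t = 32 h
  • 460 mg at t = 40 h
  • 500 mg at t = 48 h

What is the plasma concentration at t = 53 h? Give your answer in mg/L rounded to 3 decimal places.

k = ln 2 / 24 = 0.02888 per h
Dose 1 (40 mg at t=0 h): 40·exp(−0.02888·53) = 8.655 mg/L
Dose 2 (385 mg at t=8 h): 385·exp(−0.02888·45) = 104.961 mg/L
Dose 3 (255 mg at t=16 h): 255·exp(−0.02888·37) = 87.590 mg/L
Dose 4 (335 mg at t=24 h): 335·exp(−0.02888·29) = 144.977 mg/L
Dose 5 (175 mg at t=32 h): 175·exp(−0.02888·21) = 95.419 mg/L
Dose 6 (460 mg at t=40 h): 460·exp(−0.02888·13) = 316.009 mg/L
Dose 7 (500 mg at t=48 h): 500·exp(−0.02888·5) = 432.768 mg/L
C(53) = 8.655 + 104.961 + 87.590 + 144.977 + 95.419 + 316.009 + 432.768 = 1190.381 mg/L

1190.381 mg/L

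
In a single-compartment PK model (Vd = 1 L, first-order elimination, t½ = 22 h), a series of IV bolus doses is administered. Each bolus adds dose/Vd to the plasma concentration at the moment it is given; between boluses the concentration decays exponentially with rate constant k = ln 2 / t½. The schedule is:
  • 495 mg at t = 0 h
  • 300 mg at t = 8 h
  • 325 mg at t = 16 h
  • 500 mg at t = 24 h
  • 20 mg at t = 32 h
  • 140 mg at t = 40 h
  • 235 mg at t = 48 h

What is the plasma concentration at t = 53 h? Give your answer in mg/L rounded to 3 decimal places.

k = ln 2 / 22 = 0.03151 per h
Dose 1 (495 mg at t=0 h): 495·exp(−0.03151·53) = 93.196 mg/L
Dose 2 (300 mg at t=8 h): 300·exp(−0.03151·45) = 72.674 mg/L
Dose 3 (325 mg at t=16 h): 325·exp(−0.03151·37) = 101.299 mg/L
Dose 4 (500 mg at t=24 h): 500·exp(−0.03151·29) = 200.520 mg/L
Dose 5 (20 mg at t=32 h): 20·exp(−0.03151·21) = 10.320 mg/L
Dose 6 (140 mg at t=40 h): 140·exp(−0.03151·13) = 92.949 mg/L
Dose 7 (235 mg at t=48 h): 235·exp(−0.03151·5) = 200.748 mg/L
C(53) = 93.196 + 72.674 + 101.299 + 200.520 + 10.320 + 92.949 + 200.748 = 771.707 mg/L

771.707 mg/L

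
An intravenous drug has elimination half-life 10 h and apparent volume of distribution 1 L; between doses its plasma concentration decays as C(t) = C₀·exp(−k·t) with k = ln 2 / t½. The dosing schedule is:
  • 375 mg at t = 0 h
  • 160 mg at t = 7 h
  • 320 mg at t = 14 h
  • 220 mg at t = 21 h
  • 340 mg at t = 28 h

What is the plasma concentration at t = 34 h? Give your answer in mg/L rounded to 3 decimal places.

453.812 mg/L

k = ln 2 / 10 = 0.06931 per h
Dose 1 (375 mg at t=0 h): 375·exp(−0.06931·34) = 35.525 mg/L
Dose 2 (160 mg at t=7 h): 160·exp(−0.06931·27) = 24.623 mg/L
Dose 3 (320 mg at t=14 h): 320·exp(−0.06931·20) = 80.000 mg/L
Dose 4 (220 mg at t=21 h): 220·exp(−0.06931·13) = 89.348 mg/L
Dose 5 (340 mg at t=28 h): 340·exp(−0.06931·6) = 224.316 mg/L
C(34) = 35.525 + 24.623 + 80.000 + 89.348 + 224.316 = 453.812 mg/L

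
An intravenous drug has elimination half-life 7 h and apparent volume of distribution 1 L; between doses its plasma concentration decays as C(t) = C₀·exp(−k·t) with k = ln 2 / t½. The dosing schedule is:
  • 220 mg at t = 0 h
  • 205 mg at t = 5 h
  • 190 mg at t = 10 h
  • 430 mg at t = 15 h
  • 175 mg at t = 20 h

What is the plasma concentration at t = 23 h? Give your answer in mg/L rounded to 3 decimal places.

434.247 mg/L

k = ln 2 / 7 = 0.09902 per h
Dose 1 (220 mg at t=0 h): 220·exp(−0.09902·23) = 22.559 mg/L
Dose 2 (205 mg at t=5 h): 205·exp(−0.09902·18) = 34.489 mg/L
Dose 3 (190 mg at t=10 h): 190·exp(−0.09902·13) = 52.444 mg/L
Dose 4 (430 mg at t=15 h): 430·exp(−0.09902·8) = 194.731 mg/L
Dose 5 (175 mg at t=20 h): 175·exp(−0.09902·3) = 130.025 mg/L
C(23) = 22.559 + 34.489 + 52.444 + 194.731 + 130.025 = 434.247 mg/L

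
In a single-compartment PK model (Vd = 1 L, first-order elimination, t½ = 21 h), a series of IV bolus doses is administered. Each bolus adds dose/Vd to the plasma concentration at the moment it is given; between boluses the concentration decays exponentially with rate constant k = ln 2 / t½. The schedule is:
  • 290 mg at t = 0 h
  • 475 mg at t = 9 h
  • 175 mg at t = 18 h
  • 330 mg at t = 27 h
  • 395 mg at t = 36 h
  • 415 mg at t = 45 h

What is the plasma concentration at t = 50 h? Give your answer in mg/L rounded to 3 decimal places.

994.426 mg/L

k = ln 2 / 21 = 0.03301 per h
Dose 1 (290 mg at t=0 h): 290·exp(−0.03301·50) = 55.675 mg/L
Dose 2 (475 mg at t=9 h): 475·exp(−0.03301·41) = 122.735 mg/L
Dose 3 (175 mg at t=18 h): 175·exp(−0.03301·32) = 60.859 mg/L
Dose 4 (330 mg at t=27 h): 330·exp(−0.03301·23) = 154.459 mg/L
Dose 5 (395 mg at t=36 h): 395·exp(−0.03301·14) = 248.834 mg/L
Dose 6 (415 mg at t=45 h): 415·exp(−0.03301·5) = 351.864 mg/L
C(50) = 55.675 + 122.735 + 60.859 + 154.459 + 248.834 + 351.864 = 994.426 mg/L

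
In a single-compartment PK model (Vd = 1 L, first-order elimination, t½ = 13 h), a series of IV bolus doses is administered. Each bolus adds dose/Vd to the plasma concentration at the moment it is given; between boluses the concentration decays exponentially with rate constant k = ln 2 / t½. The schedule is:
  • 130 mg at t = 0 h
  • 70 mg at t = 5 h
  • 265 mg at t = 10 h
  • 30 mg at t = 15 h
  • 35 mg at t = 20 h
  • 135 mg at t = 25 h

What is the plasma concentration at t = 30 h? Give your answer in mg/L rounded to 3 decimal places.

k = ln 2 / 13 = 0.05332 per h
Dose 1 (130 mg at t=0 h): 130·exp(−0.05332·30) = 26.258 mg/L
Dose 2 (70 mg at t=5 h): 70·exp(−0.05332·25) = 18.458 mg/L
Dose 3 (265 mg at t=10 h): 265·exp(−0.05332·20) = 91.227 mg/L
Dose 4 (30 mg at t=15 h): 30·exp(−0.05332·15) = 13.483 mg/L
Dose 5 (35 mg at t=20 h): 35·exp(−0.05332·10) = 20.536 mg/L
Dose 6 (135 mg at t=25 h): 135·exp(−0.05332·5) = 103.408 mg/L
C(30) = 26.258 + 18.458 + 91.227 + 13.483 + 20.536 + 103.408 = 273.369 mg/L

273.369 mg/L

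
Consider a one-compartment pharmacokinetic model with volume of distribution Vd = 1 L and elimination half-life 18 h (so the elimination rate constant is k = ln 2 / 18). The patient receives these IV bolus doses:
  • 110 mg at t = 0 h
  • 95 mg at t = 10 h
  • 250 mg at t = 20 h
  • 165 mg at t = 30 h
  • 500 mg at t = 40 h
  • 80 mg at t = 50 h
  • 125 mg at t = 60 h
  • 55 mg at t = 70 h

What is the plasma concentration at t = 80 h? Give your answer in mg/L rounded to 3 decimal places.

287.971 mg/L

k = ln 2 / 18 = 0.03851 per h
Dose 1 (110 mg at t=0 h): 110·exp(−0.03851·80) = 5.052 mg/L
Dose 2 (95 mg at t=10 h): 95·exp(−0.03851·70) = 6.413 mg/L
Dose 3 (250 mg at t=20 h): 250·exp(−0.03851·60) = 24.803 mg/L
Dose 4 (165 mg at t=30 h): 165·exp(−0.03851·50) = 24.060 mg/L
Dose 5 (500 mg at t=40 h): 500·exp(−0.03851·40) = 107.155 mg/L
Dose 6 (80 mg at t=50 h): 80·exp(−0.03851·30) = 25.198 mg/L
Dose 7 (125 mg at t=60 h): 125·exp(−0.03851·20) = 57.867 mg/L
Dose 8 (55 mg at t=70 h): 55·exp(−0.03851·10) = 37.422 mg/L
C(80) = 5.052 + 6.413 + 24.803 + 24.060 + 107.155 + 25.198 + 57.867 + 37.422 = 287.971 mg/L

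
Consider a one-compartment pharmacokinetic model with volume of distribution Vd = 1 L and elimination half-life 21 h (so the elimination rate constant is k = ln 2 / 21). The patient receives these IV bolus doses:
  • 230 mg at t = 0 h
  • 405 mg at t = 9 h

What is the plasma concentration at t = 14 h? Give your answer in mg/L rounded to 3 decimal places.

k = ln 2 / 21 = 0.03301 per h
Dose 1 (230 mg at t=0 h): 230·exp(−0.03301·14) = 144.891 mg/L
Dose 2 (405 mg at t=9 h): 405·exp(−0.03301·5) = 343.385 mg/L
C(14) = 144.891 + 343.385 = 488.276 mg/L

488.276 mg/L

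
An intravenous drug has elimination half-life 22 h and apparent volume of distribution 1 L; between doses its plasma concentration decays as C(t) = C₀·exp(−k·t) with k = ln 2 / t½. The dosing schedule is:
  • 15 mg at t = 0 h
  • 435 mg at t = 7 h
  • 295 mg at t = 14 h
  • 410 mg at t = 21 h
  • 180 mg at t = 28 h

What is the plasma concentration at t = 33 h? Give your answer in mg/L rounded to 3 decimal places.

793.858 mg/L

k = ln 2 / 22 = 0.03151 per h
Dose 1 (15 mg at t=0 h): 15·exp(−0.03151·33) = 5.303 mg/L
Dose 2 (435 mg at t=7 h): 435·exp(−0.03151·26) = 191.746 mg/L
Dose 3 (295 mg at t=14 h): 295·exp(−0.03151·19) = 162.122 mg/L
Dose 4 (410 mg at t=21 h): 410·exp(−0.03151·12) = 280.922 mg/L
Dose 5 (180 mg at t=28 h): 180·exp(−0.03151·5) = 153.765 mg/L
C(33) = 5.303 + 191.746 + 162.122 + 280.922 + 153.765 = 793.858 mg/L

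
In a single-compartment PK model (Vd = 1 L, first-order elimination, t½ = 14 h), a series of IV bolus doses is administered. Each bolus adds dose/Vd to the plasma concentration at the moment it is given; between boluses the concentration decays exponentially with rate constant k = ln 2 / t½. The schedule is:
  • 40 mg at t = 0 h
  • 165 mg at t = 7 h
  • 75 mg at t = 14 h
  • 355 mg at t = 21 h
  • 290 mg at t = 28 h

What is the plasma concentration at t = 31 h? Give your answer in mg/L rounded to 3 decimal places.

k = ln 2 / 14 = 0.04951 per h
Dose 1 (40 mg at t=0 h): 40·exp(−0.04951·31) = 8.620 mg/L
Dose 2 (165 mg at t=7 h): 165·exp(−0.04951·24) = 50.284 mg/L
Dose 3 (75 mg at t=14 h): 75·exp(−0.04951·17) = 32.324 mg/L
Dose 4 (355 mg at t=21 h): 355·exp(−0.04951·10) = 216.375 mg/L
Dose 5 (290 mg at t=28 h): 290·exp(−0.04951·3) = 249.972 mg/L
C(31) = 8.620 + 50.284 + 32.324 + 216.375 + 249.972 = 557.575 mg/L

557.575 mg/L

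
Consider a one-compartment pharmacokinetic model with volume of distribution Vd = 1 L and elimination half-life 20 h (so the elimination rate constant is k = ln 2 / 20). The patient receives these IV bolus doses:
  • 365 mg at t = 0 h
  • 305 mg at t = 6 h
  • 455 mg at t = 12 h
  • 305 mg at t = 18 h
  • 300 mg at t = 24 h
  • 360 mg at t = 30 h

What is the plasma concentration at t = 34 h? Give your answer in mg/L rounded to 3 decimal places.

k = ln 2 / 20 = 0.03466 per h
Dose 1 (365 mg at t=0 h): 365·exp(−0.03466·34) = 112.342 mg/L
Dose 2 (305 mg at t=6 h): 305·exp(−0.03466·28) = 115.573 mg/L
Dose 3 (455 mg at t=12 h): 455·exp(−0.03466·22) = 212.265 mg/L
Dose 4 (305 mg at t=18 h): 305·exp(−0.03466·16) = 175.176 mg/L
Dose 5 (300 mg at t=24 h): 300·exp(−0.03466·10) = 212.132 mg/L
Dose 6 (360 mg at t=30 h): 360·exp(−0.03466·4) = 313.398 mg/L
C(34) = 112.342 + 115.573 + 212.265 + 175.176 + 212.132 + 313.398 = 1140.887 mg/L

1140.887 mg/L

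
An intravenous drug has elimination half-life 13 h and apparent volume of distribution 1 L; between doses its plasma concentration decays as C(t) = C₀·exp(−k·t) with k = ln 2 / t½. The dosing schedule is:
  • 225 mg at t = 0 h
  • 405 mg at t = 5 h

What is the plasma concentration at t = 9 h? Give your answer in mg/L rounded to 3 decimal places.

k = ln 2 / 13 = 0.05332 per h
Dose 1 (225 mg at t=0 h): 225·exp(−0.05332·9) = 139.244 mg/L
Dose 2 (405 mg at t=5 h): 405·exp(−0.05332·4) = 327.213 mg/L
C(9) = 139.244 + 327.213 = 466.457 mg/L

466.457 mg/L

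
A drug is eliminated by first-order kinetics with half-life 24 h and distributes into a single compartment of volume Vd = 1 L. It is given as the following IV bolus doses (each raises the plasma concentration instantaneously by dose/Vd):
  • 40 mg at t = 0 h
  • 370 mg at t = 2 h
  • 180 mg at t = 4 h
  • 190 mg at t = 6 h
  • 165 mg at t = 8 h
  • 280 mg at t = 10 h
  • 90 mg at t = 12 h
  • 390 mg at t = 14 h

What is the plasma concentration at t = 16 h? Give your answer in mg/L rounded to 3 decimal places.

1356.466 mg/L

k = ln 2 / 24 = 0.02888 per h
Dose 1 (40 mg at t=0 h): 40·exp(−0.02888·16) = 25.198 mg/L
Dose 2 (370 mg at t=2 h): 370·exp(−0.02888·14) = 246.945 mg/L
Dose 3 (180 mg at t=4 h): 180·exp(−0.02888·12) = 127.279 mg/L
Dose 4 (190 mg at t=6 h): 190·exp(−0.02888·10) = 142.339 mg/L
Dose 5 (165 mg at t=8 h): 165·exp(−0.02888·8) = 130.961 mg/L
Dose 6 (280 mg at t=10 h): 280·exp(−0.02888·6) = 235.451 mg/L
Dose 7 (90 mg at t=12 h): 90·exp(−0.02888·4) = 80.181 mg/L
Dose 8 (390 mg at t=14 h): 390·exp(−0.02888·2) = 368.111 mg/L
C(16) = 25.198 + 246.945 + 127.279 + 142.339 + 130.961 + 235.451 + 80.181 + 368.111 = 1356.466 mg/L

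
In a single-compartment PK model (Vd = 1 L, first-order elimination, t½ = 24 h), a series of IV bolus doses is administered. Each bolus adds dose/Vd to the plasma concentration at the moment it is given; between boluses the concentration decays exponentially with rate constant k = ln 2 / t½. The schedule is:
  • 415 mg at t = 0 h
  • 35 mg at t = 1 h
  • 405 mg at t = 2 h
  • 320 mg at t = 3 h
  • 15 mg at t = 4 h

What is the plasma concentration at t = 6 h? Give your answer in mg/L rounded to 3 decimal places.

k = ln 2 / 24 = 0.02888 per h
Dose 1 (415 mg at t=0 h): 415·exp(−0.02888·6) = 348.972 mg/L
Dose 2 (35 mg at t=1 h): 35·exp(−0.02888·5) = 30.294 mg/L
Dose 3 (405 mg at t=2 h): 405·exp(−0.02888·4) = 360.814 mg/L
Dose 4 (320 mg at t=3 h): 320·exp(−0.02888·3) = 293.441 mg/L
Dose 5 (15 mg at t=4 h): 15·exp(−0.02888·2) = 14.158 mg/L
C(6) = 348.972 + 30.294 + 360.814 + 293.441 + 14.158 = 1047.679 mg/L

1047.679 mg/L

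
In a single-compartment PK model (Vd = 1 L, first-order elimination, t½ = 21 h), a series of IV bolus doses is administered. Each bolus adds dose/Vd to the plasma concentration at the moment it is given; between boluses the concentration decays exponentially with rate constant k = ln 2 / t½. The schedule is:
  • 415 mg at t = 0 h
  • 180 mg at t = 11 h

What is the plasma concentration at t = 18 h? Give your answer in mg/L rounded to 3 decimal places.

k = ln 2 / 21 = 0.03301 per h
Dose 1 (415 mg at t=0 h): 415·exp(−0.03301·18) = 229.099 mg/L
Dose 2 (180 mg at t=11 h): 180·exp(−0.03301·7) = 142.866 mg/L
C(18) = 229.099 + 142.866 = 371.965 mg/L

371.965 mg/L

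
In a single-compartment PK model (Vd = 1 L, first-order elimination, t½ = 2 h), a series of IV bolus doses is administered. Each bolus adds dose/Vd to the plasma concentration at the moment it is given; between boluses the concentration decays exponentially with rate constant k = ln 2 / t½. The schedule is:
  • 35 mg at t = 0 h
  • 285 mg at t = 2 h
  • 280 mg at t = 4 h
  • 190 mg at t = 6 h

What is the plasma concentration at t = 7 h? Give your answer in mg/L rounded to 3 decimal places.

286.820 mg/L

k = ln 2 / 2 = 0.34657 per h
Dose 1 (35 mg at t=0 h): 35·exp(−0.34657·7) = 3.094 mg/L
Dose 2 (285 mg at t=2 h): 285·exp(−0.34657·5) = 50.381 mg/L
Dose 3 (280 mg at t=4 h): 280·exp(−0.34657·3) = 98.995 mg/L
Dose 4 (190 mg at t=6 h): 190·exp(−0.34657·1) = 134.350 mg/L
C(7) = 3.094 + 50.381 + 98.995 + 134.350 = 286.820 mg/L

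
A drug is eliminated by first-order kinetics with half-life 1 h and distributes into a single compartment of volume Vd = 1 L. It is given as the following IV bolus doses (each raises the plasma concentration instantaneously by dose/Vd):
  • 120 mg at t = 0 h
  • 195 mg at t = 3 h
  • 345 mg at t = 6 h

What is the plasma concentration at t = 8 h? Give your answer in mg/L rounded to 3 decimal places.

92.812 mg/L

k = ln 2 / 1 = 0.69315 per h
Dose 1 (120 mg at t=0 h): 120·exp(−0.69315·8) = 0.469 mg/L
Dose 2 (195 mg at t=3 h): 195·exp(−0.69315·5) = 6.094 mg/L
Dose 3 (345 mg at t=6 h): 345·exp(−0.69315·2) = 86.250 mg/L
C(8) = 0.469 + 6.094 + 86.250 = 92.812 mg/L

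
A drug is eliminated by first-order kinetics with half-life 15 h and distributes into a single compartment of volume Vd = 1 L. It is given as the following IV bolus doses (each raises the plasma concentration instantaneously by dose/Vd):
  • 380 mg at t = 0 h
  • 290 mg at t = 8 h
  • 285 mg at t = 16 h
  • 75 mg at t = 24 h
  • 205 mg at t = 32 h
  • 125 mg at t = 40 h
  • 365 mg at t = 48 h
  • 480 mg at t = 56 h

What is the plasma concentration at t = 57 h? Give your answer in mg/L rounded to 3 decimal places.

k = ln 2 / 15 = 0.04621 per h
Dose 1 (380 mg at t=0 h): 380·exp(−0.04621·57) = 27.282 mg/L
Dose 2 (290 mg at t=8 h): 290·exp(−0.04621·49) = 30.132 mg/L
Dose 3 (285 mg at t=16 h): 285·exp(−0.04621·41) = 42.858 mg/L
Dose 4 (75 mg at t=24 h): 75·exp(−0.04621·33) = 16.323 mg/L
Dose 5 (205 mg at t=32 h): 205·exp(−0.04621·25) = 64.571 mg/L
Dose 6 (125 mg at t=40 h): 125·exp(−0.04621·17) = 56.983 mg/L
Dose 7 (365 mg at t=48 h): 365·exp(−0.04621·9) = 240.810 mg/L
Dose 8 (480 mg at t=56 h): 480·exp(−0.04621·1) = 458.324 mg/L
C(57) = 27.282 + 30.132 + 42.858 + 16.323 + 64.571 + 56.983 + 240.810 + 458.324 = 937.282 mg/L

937.282 mg/L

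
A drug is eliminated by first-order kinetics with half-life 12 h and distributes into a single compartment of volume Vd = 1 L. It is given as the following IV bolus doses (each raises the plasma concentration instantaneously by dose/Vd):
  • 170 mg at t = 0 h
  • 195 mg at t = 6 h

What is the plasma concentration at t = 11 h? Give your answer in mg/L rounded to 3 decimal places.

k = ln 2 / 12 = 0.05776 per h
Dose 1 (170 mg at t=0 h): 170·exp(−0.05776·11) = 90.054 mg/L
Dose 2 (195 mg at t=6 h): 195·exp(−0.05776·5) = 146.085 mg/L
C(11) = 90.054 + 146.085 = 236.139 mg/L

236.139 mg/L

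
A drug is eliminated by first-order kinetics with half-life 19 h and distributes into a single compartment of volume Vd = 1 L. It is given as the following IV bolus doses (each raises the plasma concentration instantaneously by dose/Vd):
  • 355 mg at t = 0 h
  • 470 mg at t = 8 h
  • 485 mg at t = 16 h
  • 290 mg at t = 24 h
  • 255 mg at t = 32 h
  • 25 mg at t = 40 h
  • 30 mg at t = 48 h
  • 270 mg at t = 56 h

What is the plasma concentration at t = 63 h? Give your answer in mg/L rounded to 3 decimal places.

575.673 mg/L

k = ln 2 / 19 = 0.03648 per h
Dose 1 (355 mg at t=0 h): 355·exp(−0.03648·63) = 35.651 mg/L
Dose 2 (470 mg at t=8 h): 470·exp(−0.03648·55) = 63.197 mg/L
Dose 3 (485 mg at t=16 h): 485·exp(−0.03648·47) = 87.315 mg/L
Dose 4 (290 mg at t=24 h): 290·exp(−0.03648·39) = 69.903 mg/L
Dose 5 (255 mg at t=32 h): 255·exp(−0.03648·31) = 82.297 mg/L
Dose 6 (25 mg at t=40 h): 25·exp(−0.03648·23) = 10.803 mg/L
Dose 7 (30 mg at t=48 h): 30·exp(−0.03648·15) = 17.357 mg/L
Dose 8 (270 mg at t=56 h): 270·exp(−0.03648·7) = 209.150 mg/L
C(63) = 35.651 + 63.197 + 87.315 + 69.903 + 82.297 + 10.803 + 17.357 + 209.150 = 575.673 mg/L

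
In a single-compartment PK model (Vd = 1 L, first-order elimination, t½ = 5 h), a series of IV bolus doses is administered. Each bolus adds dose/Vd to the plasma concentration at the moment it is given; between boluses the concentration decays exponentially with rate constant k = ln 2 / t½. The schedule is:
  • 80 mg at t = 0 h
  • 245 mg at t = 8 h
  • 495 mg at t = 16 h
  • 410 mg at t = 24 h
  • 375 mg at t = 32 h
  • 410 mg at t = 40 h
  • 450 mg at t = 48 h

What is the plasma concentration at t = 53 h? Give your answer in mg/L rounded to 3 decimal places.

k = ln 2 / 5 = 0.13863 per h
Dose 1 (80 mg at t=0 h): 80·exp(−0.13863·53) = 0.052 mg/L
Dose 2 (245 mg at t=8 h): 245·exp(−0.13863·45) = 0.479 mg/L
Dose 3 (495 mg at t=16 h): 495·exp(−0.13863·37) = 2.931 mg/L
Dose 4 (410 mg at t=24 h): 410·exp(−0.13863·29) = 7.359 mg/L
Dose 5 (375 mg at t=32 h): 375·exp(−0.13863·21) = 20.404 mg/L
Dose 6 (410 mg at t=40 h): 410·exp(−0.13863·13) = 67.625 mg/L
Dose 7 (450 mg at t=48 h): 450·exp(−0.13863·5) = 225.000 mg/L
C(53) = 0.052 + 0.479 + 2.931 + 7.359 + 20.404 + 67.625 + 225.000 = 323.848 mg/L

323.848 mg/L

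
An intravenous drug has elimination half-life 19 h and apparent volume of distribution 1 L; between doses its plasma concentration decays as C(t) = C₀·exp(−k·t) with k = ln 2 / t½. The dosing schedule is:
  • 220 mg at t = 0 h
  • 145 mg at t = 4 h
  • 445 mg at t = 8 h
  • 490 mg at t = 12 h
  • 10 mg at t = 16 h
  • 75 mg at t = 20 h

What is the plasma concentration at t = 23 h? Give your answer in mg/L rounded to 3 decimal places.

k = ln 2 / 19 = 0.03648 per h
Dose 1 (220 mg at t=0 h): 220·exp(−0.03648·23) = 95.064 mg/L
Dose 2 (145 mg at t=4 h): 145·exp(−0.03648·19) = 72.500 mg/L
Dose 3 (445 mg at t=8 h): 445·exp(−0.03648·15) = 257.457 mg/L
Dose 4 (490 mg at t=12 h): 490·exp(−0.03648·11) = 328.032 mg/L
Dose 5 (10 mg at t=16 h): 10·exp(−0.03648·7) = 7.746 mg/L
Dose 6 (75 mg at t=20 h): 75·exp(−0.03648·3) = 67.225 mg/L
C(23) = 95.064 + 72.500 + 257.457 + 328.032 + 7.746 + 67.225 = 828.024 mg/L

828.024 mg/L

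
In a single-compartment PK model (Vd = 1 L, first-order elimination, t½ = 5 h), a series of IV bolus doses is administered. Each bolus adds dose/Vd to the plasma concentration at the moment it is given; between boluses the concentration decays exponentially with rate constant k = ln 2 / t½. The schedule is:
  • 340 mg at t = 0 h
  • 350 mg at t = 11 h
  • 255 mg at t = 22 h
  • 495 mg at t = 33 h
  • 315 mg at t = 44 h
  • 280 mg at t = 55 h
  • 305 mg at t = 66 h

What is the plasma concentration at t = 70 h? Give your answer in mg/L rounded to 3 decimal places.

222.124 mg/L

k = ln 2 / 5 = 0.13863 per h
Dose 1 (340 mg at t=0 h): 340·exp(−0.13863·70) = 0.021 mg/L
Dose 2 (350 mg at t=11 h): 350·exp(−0.13863·59) = 0.098 mg/L
Dose 3 (255 mg at t=22 h): 255·exp(−0.13863·48) = 0.329 mg/L
Dose 4 (495 mg at t=33 h): 495·exp(−0.13863·37) = 2.931 mg/L
Dose 5 (315 mg at t=44 h): 315·exp(−0.13863·26) = 8.569 mg/L
Dose 6 (280 mg at t=55 h): 280·exp(−0.13863·15) = 35.000 mg/L
Dose 7 (305 mg at t=66 h): 305·exp(−0.13863·4) = 175.176 mg/L
C(70) = 0.021 + 0.098 + 0.329 + 2.931 + 8.569 + 35.000 + 175.176 = 222.124 mg/L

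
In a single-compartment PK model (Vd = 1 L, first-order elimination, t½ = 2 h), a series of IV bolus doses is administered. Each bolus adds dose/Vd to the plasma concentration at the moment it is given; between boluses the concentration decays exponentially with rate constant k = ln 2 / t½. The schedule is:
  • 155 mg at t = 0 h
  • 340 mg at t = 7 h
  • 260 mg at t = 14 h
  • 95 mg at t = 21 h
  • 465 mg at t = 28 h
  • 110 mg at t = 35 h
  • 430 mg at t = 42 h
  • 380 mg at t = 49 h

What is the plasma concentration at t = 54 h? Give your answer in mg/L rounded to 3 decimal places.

74.104 mg/L

k = ln 2 / 2 = 0.34657 per h
Dose 1 (155 mg at t=0 h): 155·exp(−0.34657·54) = 0.000 mg/L
Dose 2 (340 mg at t=7 h): 340·exp(−0.34657·47) = 0.000 mg/L
Dose 3 (260 mg at t=14 h): 260·exp(−0.34657·40) = 0.000 mg/L
Dose 4 (95 mg at t=21 h): 95·exp(−0.34657·33) = 0.001 mg/L
Dose 5 (465 mg at t=28 h): 465·exp(−0.34657·26) = 0.057 mg/L
Dose 6 (110 mg at t=35 h): 110·exp(−0.34657·19) = 0.152 mg/L
Dose 7 (430 mg at t=42 h): 430·exp(−0.34657·12) = 6.719 mg/L
Dose 8 (380 mg at t=49 h): 380·exp(−0.34657·5) = 67.175 mg/L
C(54) = 0.000 + 0.000 + 0.000 + 0.001 + 0.057 + 0.152 + 6.719 + 67.175 = 74.104 mg/L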